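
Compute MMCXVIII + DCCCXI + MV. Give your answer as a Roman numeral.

MMCXVIII = 2118, DCCCXI = 811, MV = 1005
2118 + 811 = 2929
2929 + 1005 = 3934

MMMCMXXXIV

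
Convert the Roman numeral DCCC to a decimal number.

DCCC: D=500, C=100, C=100, C=100
500 + 100 + 100 + 100 = 800

800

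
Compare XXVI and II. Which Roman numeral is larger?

XXVI = 26
II = 2
26 is larger

XXVI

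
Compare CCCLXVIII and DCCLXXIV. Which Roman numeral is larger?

CCCLXVIII = 368
DCCLXXIV = 774
774 is larger

DCCLXXIV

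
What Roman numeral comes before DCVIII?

DCVIII = 608; previous is 607

DCVII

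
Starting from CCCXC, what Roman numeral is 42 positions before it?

CCCXC = 390
390 - 42 = 348

CCCXLVIII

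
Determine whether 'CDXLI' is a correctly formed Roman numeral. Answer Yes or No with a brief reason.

'CDXLI': Check the rules: uses only the symbols I, V, X, L, C, D, M; no symbol is repeated more than three times in a row; V, L and D each appear at most once; the only places a smaller symbol precedes a larger one are the allowed subtractive pairs CD, XL, the symbol right after such a pair (if any) is smaller than the pair's first symbol, and otherwise the values never increase from left to right. Value: CD (400) + XL (40) + I (1) = 441. So it is a valid standard Roman numeral.

Yes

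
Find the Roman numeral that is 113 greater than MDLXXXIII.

MDLXXXIII = 1583
1583 + 113 = 1696

MDCXCVI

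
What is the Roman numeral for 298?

Convert 298 to Roman numerals:
  298 contains 2×100 (CC)
  98 contains 1×90 (XC)
  8 contains 1×5 (V)
  3 contains 3×1 (III)

CCXCVIII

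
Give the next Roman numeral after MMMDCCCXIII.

MMMDCCCXIII = 3813, so the next integer is 3813 + 1 = 3814

MMMDCCCXIV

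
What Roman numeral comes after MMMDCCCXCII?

MMMDCCCXCII = 3892; next is 3893

MMMDCCCXCIII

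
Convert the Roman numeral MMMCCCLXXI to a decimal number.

MMMCCCLXXI: M=1000, M=1000, M=1000, C=100, C=100, C=100, L=50, X=10, X=10, I=1
1000 + 1000 + 1000 + 100 + 100 + 100 + 50 + 10 + 10 + 1 = 3371

3371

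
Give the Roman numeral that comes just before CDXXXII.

CDXXXII = 432, so the previous integer is 432 - 1 = 431

CDXXXI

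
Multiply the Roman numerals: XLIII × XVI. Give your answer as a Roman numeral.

XLIII = 43
XVI = 16
43 × 16 = 688

DCLXXXVIII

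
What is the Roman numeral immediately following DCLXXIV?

DCLXXIV = 674; next is 675

DCLXXV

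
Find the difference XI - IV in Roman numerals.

XI = 11
IV = 4
11 - 4 = 7

VII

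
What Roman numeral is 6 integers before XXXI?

XXXI = 31
31 - 6 = 25

XXV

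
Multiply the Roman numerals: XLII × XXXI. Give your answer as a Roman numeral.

XLII = 42
XXXI = 31
42 × 31 = 1302

MCCCII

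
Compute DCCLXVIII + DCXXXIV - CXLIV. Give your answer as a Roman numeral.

DCCLXVIII = 768, DCXXXIV = 634, CXLIV = 144
768 + 634 = 1402
1402 - 144 = 1258

MCCLVIII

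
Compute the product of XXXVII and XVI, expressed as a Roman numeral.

XXXVII = 37
XVI = 16
37 × 16 = 592

DXCII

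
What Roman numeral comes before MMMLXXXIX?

MMMLXXXIX = 3089; previous is 3088

MMMLXXXVIII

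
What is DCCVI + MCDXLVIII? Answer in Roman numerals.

DCCVI = 706
MCDXLVIII = 1448
706 + 1448 = 2154

MMCLIV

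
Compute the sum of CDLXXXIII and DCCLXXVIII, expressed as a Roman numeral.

CDLXXXIII = 483
DCCLXXVIII = 778
483 + 778 = 1261

MCCLXI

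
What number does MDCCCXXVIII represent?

MDCCCXXVIII: M=1000, D=500, C=100, C=100, C=100, X=10, X=10, V=5, I=1, I=1, I=1
1000 + 500 + 100 + 100 + 100 + 10 + 10 + 5 + 1 + 1 + 1 = 1828

1828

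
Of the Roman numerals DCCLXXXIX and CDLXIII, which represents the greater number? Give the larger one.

DCCLXXXIX = 789
CDLXIII = 463
789 is larger

DCCLXXXIX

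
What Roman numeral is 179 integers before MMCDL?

MMCDL = 2450
2450 - 179 = 2271

MMCCLXXI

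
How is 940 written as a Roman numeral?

Convert 940 to Roman numerals:
  940 contains 1×900 (CM)
  40 contains 1×40 (XL)

CMXL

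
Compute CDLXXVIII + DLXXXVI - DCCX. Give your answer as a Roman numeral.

CDLXXVIII = 478, DLXXXVI = 586, DCCX = 710
478 + 586 = 1064
1064 - 710 = 354

CCCLIV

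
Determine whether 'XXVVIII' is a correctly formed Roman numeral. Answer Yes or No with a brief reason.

'XXVVIII': V should not appear more than once

No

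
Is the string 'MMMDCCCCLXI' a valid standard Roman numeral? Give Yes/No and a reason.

'MMMDCCCCLXI': More than 3 consecutive C's

No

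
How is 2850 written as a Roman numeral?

Convert 2850 to Roman numerals:
  2850 contains 2×1000 (MM)
  850 contains 1×500 (D)
  350 contains 3×100 (CCC)
  50 contains 1×50 (L)

MMDCCCL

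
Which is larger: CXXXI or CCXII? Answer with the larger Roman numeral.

CXXXI = 131
CCXII = 212
212 is larger

CCXII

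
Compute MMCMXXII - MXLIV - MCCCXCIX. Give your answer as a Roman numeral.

MMCMXXII = 2922, MXLIV = 1044, MCCCXCIX = 1399
2922 - 1044 = 1878
1878 - 1399 = 479

CDLXXIX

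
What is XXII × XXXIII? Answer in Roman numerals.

XXII = 22
XXXIII = 33
22 × 33 = 726

DCCXXVI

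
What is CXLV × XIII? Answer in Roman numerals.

CXLV = 145
XIII = 13
145 × 13 = 1885

MDCCCLXXXV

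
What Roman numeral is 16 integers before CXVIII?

CXVIII = 118
118 - 16 = 102

CII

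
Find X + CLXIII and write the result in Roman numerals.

X = 10
CLXIII = 163
10 + 163 = 173

CLXXIII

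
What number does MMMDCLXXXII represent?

MMMDCLXXXII: M=1000, M=1000, M=1000, D=500, C=100, L=50, X=10, X=10, X=10, I=1, I=1
1000 + 1000 + 1000 + 500 + 100 + 50 + 10 + 10 + 10 + 1 + 1 = 3682

3682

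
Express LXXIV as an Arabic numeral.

LXXIV: L=50, X=10, X=10, IV=4
50 + 10 + 10 + 4 = 74

74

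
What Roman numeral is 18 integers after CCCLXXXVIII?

CCCLXXXVIII = 388
388 + 18 = 406

CDVI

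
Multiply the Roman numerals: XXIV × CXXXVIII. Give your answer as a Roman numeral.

XXIV = 24
CXXXVIII = 138
24 × 138 = 3312

MMMCCCXII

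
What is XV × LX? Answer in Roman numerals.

XV = 15
LX = 60
15 × 60 = 900

CM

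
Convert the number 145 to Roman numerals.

Convert 145 to Roman numerals:
  145 contains 1×100 (C)
  45 contains 1×40 (XL)
  5 contains 1×5 (V)

CXLV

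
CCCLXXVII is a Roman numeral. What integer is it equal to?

CCCLXXVII: C=100, C=100, C=100, L=50, X=10, X=10, V=5, I=1, I=1
100 + 100 + 100 + 50 + 10 + 10 + 5 + 1 + 1 = 377

377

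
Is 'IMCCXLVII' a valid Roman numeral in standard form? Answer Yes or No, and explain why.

'IMCCXLVII': Invalid subtractive combination: IM

No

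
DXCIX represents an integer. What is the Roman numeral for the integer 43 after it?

DXCIX = 599
599 + 43 = 642

DCXLII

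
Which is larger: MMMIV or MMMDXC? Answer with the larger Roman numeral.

MMMIV = 3004
MMMDXC = 3590
3590 is larger

MMMDXC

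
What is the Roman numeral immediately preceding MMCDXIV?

MMCDXIV = 2414, so the previous integer is 2414 - 1 = 2413

MMCDXIII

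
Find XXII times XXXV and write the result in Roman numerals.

XXII = 22
XXXV = 35
22 × 35 = 770

DCCLXX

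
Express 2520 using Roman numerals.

Convert 2520 to Roman numerals:
  2520 contains 2×1000 (MM)
  520 contains 1×500 (D)
  20 contains 2×10 (XX)

MMDXX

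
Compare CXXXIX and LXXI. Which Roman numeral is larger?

CXXXIX = 139
LXXI = 71
139 is larger

CXXXIX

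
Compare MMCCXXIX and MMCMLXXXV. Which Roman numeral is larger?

MMCCXXIX = 2229
MMCMLXXXV = 2985
2985 is larger

MMCMLXXXV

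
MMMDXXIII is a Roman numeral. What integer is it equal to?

MMMDXXIII: M=1000, M=1000, M=1000, D=500, X=10, X=10, I=1, I=1, I=1
1000 + 1000 + 1000 + 500 + 10 + 10 + 1 + 1 + 1 = 3523

3523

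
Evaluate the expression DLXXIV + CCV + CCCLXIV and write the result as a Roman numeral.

DLXXIV = 574, CCV = 205, CCCLXIV = 364
574 + 205 = 779
779 + 364 = 1143

MCXLIII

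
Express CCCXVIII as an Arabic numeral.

CCCXVIII: C=100, C=100, C=100, X=10, V=5, I=1, I=1, I=1
100 + 100 + 100 + 10 + 5 + 1 + 1 + 1 = 318

318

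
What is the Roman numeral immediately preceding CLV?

CLV = 155; previous is 154

CLIV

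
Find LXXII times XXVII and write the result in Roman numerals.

LXXII = 72
XXVII = 27
72 × 27 = 1944

MCMXLIV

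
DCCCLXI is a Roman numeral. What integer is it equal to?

DCCCLXI: D=500, C=100, C=100, C=100, L=50, X=10, I=1
500 + 100 + 100 + 100 + 50 + 10 + 1 = 861

861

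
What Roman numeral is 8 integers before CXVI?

CXVI = 116
116 - 8 = 108

CVIII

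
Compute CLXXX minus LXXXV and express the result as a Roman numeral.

CLXXX = 180
LXXXV = 85
180 - 85 = 95

XCV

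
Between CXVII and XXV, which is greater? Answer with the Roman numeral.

CXVII = 117
XXV = 25
117 is larger

CXVII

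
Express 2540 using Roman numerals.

Convert 2540 to Roman numerals:
  2540 contains 2×1000 (MM)
  540 contains 1×500 (D)
  40 contains 1×40 (XL)

MMDXL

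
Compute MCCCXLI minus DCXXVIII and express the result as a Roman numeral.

MCCCXLI = 1341
DCXXVIII = 628
1341 - 628 = 713

DCCXIII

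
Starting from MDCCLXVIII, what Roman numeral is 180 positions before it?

MDCCLXVIII = 1768
1768 - 180 = 1588

MDLXXXVIII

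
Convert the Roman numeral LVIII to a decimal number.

LVIII: L=50, V=5, I=1, I=1, I=1
50 + 5 + 1 + 1 + 1 = 58

58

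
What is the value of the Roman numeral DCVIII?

DCVIII: D=500, C=100, V=5, I=1, I=1, I=1
500 + 100 + 5 + 1 + 1 + 1 = 608

608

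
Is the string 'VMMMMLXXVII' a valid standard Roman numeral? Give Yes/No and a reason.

'VMMMMLXXVII': More than 3 consecutive M's

No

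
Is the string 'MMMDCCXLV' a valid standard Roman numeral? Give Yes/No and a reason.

'MMMDCCXLV': Check the rules: uses only the symbols I, V, X, L, C, D, M; no symbol is repeated more than three times in a row; V, L and D each appear at most once; the only place a smaller symbol precedes a larger one is the allowed subtractive pair XL, the symbol right after such a pair (if any) is smaller than the pair's first symbol, and otherwise the values never increase from left to right. Value: M (1000) + M (1000) + M (1000) + D (500) + C (100) + C (100) + XL (40) + V (5) = 3745. So it is a valid standard Roman numeral.

Yes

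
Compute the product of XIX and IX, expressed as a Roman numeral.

XIX = 19
IX = 9
19 × 9 = 171

CLXXI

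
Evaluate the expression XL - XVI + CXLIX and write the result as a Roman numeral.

XL = 40, XVI = 16, CXLIX = 149
40 - 16 = 24
24 + 149 = 173

CLXXIII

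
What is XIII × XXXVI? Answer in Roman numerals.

XIII = 13
XXXVI = 36
13 × 36 = 468

CDLXVIII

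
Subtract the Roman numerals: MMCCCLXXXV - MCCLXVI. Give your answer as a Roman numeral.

MMCCCLXXXV = 2385
MCCLXVI = 1266
2385 - 1266 = 1119

MCXIX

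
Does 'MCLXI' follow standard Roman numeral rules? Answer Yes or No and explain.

'MCLXI': Check the rules: uses only the symbols I, V, X, L, C, D, M; no symbol is repeated more than three times in a row; V, L and D each appear at most once; no smaller symbol precedes a larger one (values never increase from left to right). Value: M (1000) + C (100) + L (50) + X (10) + I (1) = 1161. So it is a valid standard Roman numeral.

Yes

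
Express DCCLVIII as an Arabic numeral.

DCCLVIII: D=500, C=100, C=100, L=50, V=5, I=1, I=1, I=1
500 + 100 + 100 + 50 + 5 + 1 + 1 + 1 = 758

758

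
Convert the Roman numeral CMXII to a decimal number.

CMXII: CM=900, X=10, I=1, I=1
900 + 10 + 1 + 1 = 912

912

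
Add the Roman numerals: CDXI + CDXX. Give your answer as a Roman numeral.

CDXI = 411
CDXX = 420
411 + 420 = 831

DCCCXXXI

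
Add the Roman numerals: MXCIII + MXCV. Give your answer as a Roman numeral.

MXCIII = 1093
MXCV = 1095
1093 + 1095 = 2188

MMCLXXXVIII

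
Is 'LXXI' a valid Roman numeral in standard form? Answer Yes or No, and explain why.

'LXXI': Check the rules: uses only the symbols I, V, X, L, C, D, M; no symbol is repeated more than three times in a row; V, L and D each appear at most once; no smaller symbol precedes a larger one (values never increase from left to right). Value: L (50) + X (10) + X (10) + I (1) = 71. So it is a valid standard Roman numeral.

Yes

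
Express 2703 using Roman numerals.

Convert 2703 to Roman numerals:
  2703 contains 2×1000 (MM)
  703 contains 1×500 (D)
  203 contains 2×100 (CC)
  3 contains 3×1 (III)

MMDCCIII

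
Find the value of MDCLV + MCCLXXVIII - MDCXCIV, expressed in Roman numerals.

MDCLV = 1655, MCCLXXVIII = 1278, MDCXCIV = 1694
1655 + 1278 = 2933
2933 - 1694 = 1239

MCCXXXIX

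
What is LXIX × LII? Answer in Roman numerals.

LXIX = 69
LII = 52
69 × 52 = 3588

MMMDLXXXVIII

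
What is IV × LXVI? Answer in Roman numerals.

IV = 4
LXVI = 66
4 × 66 = 264

CCLXIV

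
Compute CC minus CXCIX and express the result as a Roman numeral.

CC = 200
CXCIX = 199
200 - 199 = 1

I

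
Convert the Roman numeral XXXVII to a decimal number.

XXXVII: X=10, X=10, X=10, V=5, I=1, I=1
10 + 10 + 10 + 5 + 1 + 1 = 37

37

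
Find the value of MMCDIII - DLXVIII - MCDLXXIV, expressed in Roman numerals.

MMCDIII = 2403, DLXVIII = 568, MCDLXXIV = 1474
2403 - 568 = 1835
1835 - 1474 = 361

CCCLXI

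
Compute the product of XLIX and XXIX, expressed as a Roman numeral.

XLIX = 49
XXIX = 29
49 × 29 = 1421

MCDXXI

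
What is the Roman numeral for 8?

Convert 8 to Roman numerals:
  8 contains 1×5 (V)
  3 contains 3×1 (III)

VIII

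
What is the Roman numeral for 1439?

Convert 1439 to Roman numerals:
  1439 contains 1×1000 (M)
  439 contains 1×400 (CD)
  39 contains 3×10 (XXX)
  9 contains 1×9 (IX)

MCDXXXIX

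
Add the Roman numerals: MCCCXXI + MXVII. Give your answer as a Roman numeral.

MCCCXXI = 1321
MXVII = 1017
1321 + 1017 = 2338

MMCCCXXXVIII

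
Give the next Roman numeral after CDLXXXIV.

CDLXXXIV = 484, so the next integer is 484 + 1 = 485

CDLXXXV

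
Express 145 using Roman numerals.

Convert 145 to Roman numerals:
  145 contains 1×100 (C)
  45 contains 1×40 (XL)
  5 contains 1×5 (V)

CXLV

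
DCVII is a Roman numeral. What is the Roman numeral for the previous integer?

DCVII = 607; previous is 606

DCVI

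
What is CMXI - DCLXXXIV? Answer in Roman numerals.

CMXI = 911
DCLXXXIV = 684
911 - 684 = 227

CCXXVII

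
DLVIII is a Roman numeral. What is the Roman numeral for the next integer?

DLVIII = 558; next is 559

DLIX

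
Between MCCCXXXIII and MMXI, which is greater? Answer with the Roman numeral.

MCCCXXXIII = 1333
MMXI = 2011
2011 is larger

MMXI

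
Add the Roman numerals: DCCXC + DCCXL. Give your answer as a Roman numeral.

DCCXC = 790
DCCXL = 740
790 + 740 = 1530

MDXXX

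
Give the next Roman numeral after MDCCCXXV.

MDCCCXXV = 1825; next is 1826

MDCCCXXVI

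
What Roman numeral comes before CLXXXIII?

CLXXXIII = 183; previous is 182

CLXXXII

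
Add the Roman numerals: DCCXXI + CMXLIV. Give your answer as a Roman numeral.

DCCXXI = 721
CMXLIV = 944
721 + 944 = 1665

MDCLXV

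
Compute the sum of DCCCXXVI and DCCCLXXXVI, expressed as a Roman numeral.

DCCCXXVI = 826
DCCCLXXXVI = 886
826 + 886 = 1712

MDCCXII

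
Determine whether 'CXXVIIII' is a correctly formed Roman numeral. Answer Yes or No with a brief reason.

'CXXVIIII': More than 3 consecutive I's

No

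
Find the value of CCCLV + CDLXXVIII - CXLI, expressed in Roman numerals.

CCCLV = 355, CDLXXVIII = 478, CXLI = 141
355 + 478 = 833
833 - 141 = 692

DCXCII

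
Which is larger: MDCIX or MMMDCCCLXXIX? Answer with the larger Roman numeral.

MDCIX = 1609
MMMDCCCLXXIX = 3879
3879 is larger

MMMDCCCLXXIX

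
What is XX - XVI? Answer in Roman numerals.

XX = 20
XVI = 16
20 - 16 = 4

IV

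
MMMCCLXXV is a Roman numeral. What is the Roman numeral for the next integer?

MMMCCLXXV = 3275, so the next integer is 3275 + 1 = 3276

MMMCCLXXVI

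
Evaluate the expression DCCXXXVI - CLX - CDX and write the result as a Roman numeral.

DCCXXXVI = 736, CLX = 160, CDX = 410
736 - 160 = 576
576 - 410 = 166

CLXVI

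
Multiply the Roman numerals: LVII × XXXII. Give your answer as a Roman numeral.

LVII = 57
XXXII = 32
57 × 32 = 1824

MDCCCXXIV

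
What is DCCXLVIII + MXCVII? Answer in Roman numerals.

DCCXLVIII = 748
MXCVII = 1097
748 + 1097 = 1845

MDCCCXLV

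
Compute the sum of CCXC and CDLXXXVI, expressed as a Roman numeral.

CCXC = 290
CDLXXXVI = 486
290 + 486 = 776

DCCLXXVI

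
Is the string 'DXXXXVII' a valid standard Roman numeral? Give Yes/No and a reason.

'DXXXXVII': More than 3 consecutive X's

No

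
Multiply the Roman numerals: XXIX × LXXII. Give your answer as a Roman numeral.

XXIX = 29
LXXII = 72
29 × 72 = 2088

MMLXXXVIII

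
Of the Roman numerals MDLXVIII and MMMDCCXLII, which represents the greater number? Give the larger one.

MDLXVIII = 1568
MMMDCCXLII = 3742
3742 is larger

MMMDCCXLII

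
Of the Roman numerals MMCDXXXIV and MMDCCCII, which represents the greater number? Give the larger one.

MMCDXXXIV = 2434
MMDCCCII = 2802
2802 is larger

MMDCCCII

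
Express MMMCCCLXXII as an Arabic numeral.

MMMCCCLXXII: M=1000, M=1000, M=1000, C=100, C=100, C=100, L=50, X=10, X=10, I=1, I=1
1000 + 1000 + 1000 + 100 + 100 + 100 + 50 + 10 + 10 + 1 + 1 = 3372

3372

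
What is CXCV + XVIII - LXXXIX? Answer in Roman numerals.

CXCV = 195, XVIII = 18, LXXXIX = 89
195 + 18 = 213
213 - 89 = 124

CXXIV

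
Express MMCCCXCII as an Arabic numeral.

MMCCCXCII: M=1000, M=1000, C=100, C=100, C=100, XC=90, I=1, I=1
1000 + 1000 + 100 + 100 + 100 + 90 + 1 + 1 = 2392

2392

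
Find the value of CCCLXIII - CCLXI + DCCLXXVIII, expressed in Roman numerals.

CCCLXIII = 363, CCLXI = 261, DCCLXXVIII = 778
363 - 261 = 102
102 + 778 = 880

DCCCLXXX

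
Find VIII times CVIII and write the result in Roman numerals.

VIII = 8
CVIII = 108
8 × 108 = 864

DCCCLXIV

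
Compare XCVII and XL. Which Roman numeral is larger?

XCVII = 97
XL = 40
97 is larger

XCVII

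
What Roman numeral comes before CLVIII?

CLVIII = 158, so the previous integer is 158 - 1 = 157

CLVII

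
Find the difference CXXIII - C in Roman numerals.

CXXIII = 123
C = 100
123 - 100 = 23

XXIII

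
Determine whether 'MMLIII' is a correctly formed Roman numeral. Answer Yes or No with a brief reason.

'MMLIII': Check the rules: uses only the symbols I, V, X, L, C, D, M; no symbol is repeated more than three times in a row; V, L and D each appear at most once; no smaller symbol precedes a larger one (values never increase from left to right). Value: M (1000) + M (1000) + L (50) + I (1) + I (1) + I (1) = 2053. So it is a valid standard Roman numeral.

Yes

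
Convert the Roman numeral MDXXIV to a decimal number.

MDXXIV: M=1000, D=500, X=10, X=10, IV=4
1000 + 500 + 10 + 10 + 4 = 1524

1524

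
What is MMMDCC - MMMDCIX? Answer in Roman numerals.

MMMDCC = 3700
MMMDCIX = 3609
3700 - 3609 = 91

XCI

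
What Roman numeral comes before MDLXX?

MDLXX = 1570; previous is 1569

MDLXIX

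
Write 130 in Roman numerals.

Convert 130 to Roman numerals:
  130 contains 1×100 (C)
  30 contains 3×10 (XXX)

CXXX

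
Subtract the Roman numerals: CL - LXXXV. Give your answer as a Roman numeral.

CL = 150
LXXXV = 85
150 - 85 = 65

LXV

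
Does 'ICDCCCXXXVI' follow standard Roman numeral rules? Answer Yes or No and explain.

'ICDCCCXXXVI': Invalid subtractive combination: IC

No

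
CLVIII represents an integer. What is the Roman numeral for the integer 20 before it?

CLVIII = 158
158 - 20 = 138

CXXXVIII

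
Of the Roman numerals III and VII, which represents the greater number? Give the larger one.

III = 3
VII = 7
7 is larger

VII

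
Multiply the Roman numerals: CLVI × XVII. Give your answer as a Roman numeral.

CLVI = 156
XVII = 17
156 × 17 = 2652

MMDCLII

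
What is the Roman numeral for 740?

Convert 740 to Roman numerals:
  740 contains 1×500 (D)
  240 contains 2×100 (CC)
  40 contains 1×40 (XL)

DCCXL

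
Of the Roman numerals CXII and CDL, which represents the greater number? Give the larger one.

CXII = 112
CDL = 450
450 is larger

CDL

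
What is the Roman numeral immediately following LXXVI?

LXXVI = 76; next is 77

LXXVII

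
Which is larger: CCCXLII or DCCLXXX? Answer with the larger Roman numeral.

CCCXLII = 342
DCCLXXX = 780
780 is larger

DCCLXXX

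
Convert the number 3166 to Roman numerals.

Convert 3166 to Roman numerals:
  3166 contains 3×1000 (MMM)
  166 contains 1×100 (C)
  66 contains 1×50 (L)
  16 contains 1×10 (X)
  6 contains 1×5 (V)
  1 contains 1×1 (I)

MMMCLXVI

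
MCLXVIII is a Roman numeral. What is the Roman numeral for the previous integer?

MCLXVIII = 1168; previous is 1167

MCLXVII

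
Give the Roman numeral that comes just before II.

II = 2, so the previous integer is 2 - 1 = 1

I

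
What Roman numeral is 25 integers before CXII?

CXII = 112
112 - 25 = 87

LXXXVII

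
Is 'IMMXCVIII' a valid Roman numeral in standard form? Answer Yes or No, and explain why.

'IMMXCVIII': Invalid subtractive combination: IM

No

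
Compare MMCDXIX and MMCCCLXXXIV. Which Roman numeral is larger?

MMCDXIX = 2419
MMCCCLXXXIV = 2384
2419 is larger

MMCDXIX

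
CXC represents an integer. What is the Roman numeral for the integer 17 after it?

CXC = 190
190 + 17 = 207

CCVII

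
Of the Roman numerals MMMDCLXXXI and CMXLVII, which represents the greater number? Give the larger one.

MMMDCLXXXI = 3681
CMXLVII = 947
3681 is larger

MMMDCLXXXI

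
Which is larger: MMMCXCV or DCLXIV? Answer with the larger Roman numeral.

MMMCXCV = 3195
DCLXIV = 664
3195 is larger

MMMCXCV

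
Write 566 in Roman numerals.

Convert 566 to Roman numerals:
  566 contains 1×500 (D)
  66 contains 1×50 (L)
  16 contains 1×10 (X)
  6 contains 1×5 (V)
  1 contains 1×1 (I)

DLXVI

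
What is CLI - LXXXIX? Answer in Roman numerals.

CLI = 151
LXXXIX = 89
151 - 89 = 62

LXII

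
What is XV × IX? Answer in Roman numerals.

XV = 15
IX = 9
15 × 9 = 135

CXXXV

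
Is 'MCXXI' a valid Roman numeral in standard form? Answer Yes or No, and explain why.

'MCXXI': Check the rules: uses only the symbols I, V, X, L, C, D, M; no symbol is repeated more than three times in a row; V, L and D each appear at most once; no smaller symbol precedes a larger one (values never increase from left to right). Value: M (1000) + C (100) + X (10) + X (10) + I (1) = 1121. So it is a valid standard Roman numeral.

Yes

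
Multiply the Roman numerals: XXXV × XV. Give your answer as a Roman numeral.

XXXV = 35
XV = 15
35 × 15 = 525

DXXV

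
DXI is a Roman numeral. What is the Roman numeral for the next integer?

DXI = 511, so the next integer is 511 + 1 = 512

DXII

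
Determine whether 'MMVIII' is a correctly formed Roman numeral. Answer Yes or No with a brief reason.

'MMVIII': Check the rules: uses only the symbols I, V, X, L, C, D, M; no symbol is repeated more than three times in a row; V, L and D each appear at most once; no smaller symbol precedes a larger one (values never increase from left to right). Value: M (1000) + M (1000) + V (5) + I (1) + I (1) + I (1) = 2008. So it is a valid standard Roman numeral.

Yes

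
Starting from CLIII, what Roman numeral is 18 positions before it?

CLIII = 153
153 - 18 = 135

CXXXV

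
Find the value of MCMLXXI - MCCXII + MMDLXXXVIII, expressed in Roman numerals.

MCMLXXI = 1971, MCCXII = 1212, MMDLXXXVIII = 2588
1971 - 1212 = 759
759 + 2588 = 3347

MMMCCCXLVII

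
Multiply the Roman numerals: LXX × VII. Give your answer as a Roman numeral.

LXX = 70
VII = 7
70 × 7 = 490

CDXC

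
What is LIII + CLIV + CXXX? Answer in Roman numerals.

LIII = 53, CLIV = 154, CXXX = 130
53 + 154 = 207
207 + 130 = 337

CCCXXXVII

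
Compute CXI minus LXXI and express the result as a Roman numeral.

CXI = 111
LXXI = 71
111 - 71 = 40

XL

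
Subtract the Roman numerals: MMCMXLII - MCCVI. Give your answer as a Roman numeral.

MMCMXLII = 2942
MCCVI = 1206
2942 - 1206 = 1736

MDCCXXXVI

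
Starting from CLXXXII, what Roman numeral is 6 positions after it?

CLXXXII = 182
182 + 6 = 188

CLXXXVIII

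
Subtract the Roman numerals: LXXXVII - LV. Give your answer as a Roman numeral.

LXXXVII = 87
LV = 55
87 - 55 = 32

XXXII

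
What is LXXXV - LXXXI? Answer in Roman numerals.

LXXXV = 85
LXXXI = 81
85 - 81 = 4

IV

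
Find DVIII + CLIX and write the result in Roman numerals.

DVIII = 508
CLIX = 159
508 + 159 = 667

DCLXVII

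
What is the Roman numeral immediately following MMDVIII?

MMDVIII = 2508; next is 2509

MMDIX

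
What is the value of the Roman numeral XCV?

XCV: XC=90, V=5
90 + 5 = 95

95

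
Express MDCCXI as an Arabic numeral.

MDCCXI: M=1000, D=500, C=100, C=100, X=10, I=1
1000 + 500 + 100 + 100 + 10 + 1 = 1711

1711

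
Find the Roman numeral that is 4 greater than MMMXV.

MMMXV = 3015
3015 + 4 = 3019

MMMXIX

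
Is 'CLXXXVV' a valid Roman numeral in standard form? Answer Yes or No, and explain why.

'CLXXXVV': V should not appear more than once

No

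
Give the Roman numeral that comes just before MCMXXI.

MCMXXI = 1921, so the previous integer is 1921 - 1 = 1920

MCMXX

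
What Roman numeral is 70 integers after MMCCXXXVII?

MMCCXXXVII = 2237
2237 + 70 = 2307

MMCCCVII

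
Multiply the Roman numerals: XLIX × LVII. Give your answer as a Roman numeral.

XLIX = 49
LVII = 57
49 × 57 = 2793

MMDCCXCIII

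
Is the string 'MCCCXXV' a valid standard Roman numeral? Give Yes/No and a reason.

'MCCCXXV': Check the rules: uses only the symbols I, V, X, L, C, D, M; no symbol is repeated more than three times in a row; V, L and D each appear at most once; no smaller symbol precedes a larger one (values never increase from left to right). Value: M (1000) + C (100) + C (100) + C (100) + X (10) + X (10) + V (5) = 1325. So it is a valid standard Roman numeral.

Yes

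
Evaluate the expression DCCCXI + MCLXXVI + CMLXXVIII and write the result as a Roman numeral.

DCCCXI = 811, MCLXXVI = 1176, CMLXXVIII = 978
811 + 1176 = 1987
1987 + 978 = 2965

MMCMLXV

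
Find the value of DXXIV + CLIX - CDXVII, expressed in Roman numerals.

DXXIV = 524, CLIX = 159, CDXVII = 417
524 + 159 = 683
683 - 417 = 266

CCLXVI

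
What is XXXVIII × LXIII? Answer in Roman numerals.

XXXVIII = 38
LXIII = 63
38 × 63 = 2394

MMCCCXCIV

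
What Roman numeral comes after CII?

CII = 102, so the next integer is 102 + 1 = 103

CIII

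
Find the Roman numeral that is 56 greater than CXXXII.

CXXXII = 132
132 + 56 = 188

CLXXXVIII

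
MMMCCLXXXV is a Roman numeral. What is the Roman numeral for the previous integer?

MMMCCLXXXV = 3285, so the previous integer is 3285 - 1 = 3284

MMMCCLXXXIV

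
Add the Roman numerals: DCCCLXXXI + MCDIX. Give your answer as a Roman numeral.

DCCCLXXXI = 881
MCDIX = 1409
881 + 1409 = 2290

MMCCXC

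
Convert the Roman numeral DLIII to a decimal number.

DLIII: D=500, L=50, I=1, I=1, I=1
500 + 50 + 1 + 1 + 1 = 553

553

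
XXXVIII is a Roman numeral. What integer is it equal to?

XXXVIII: X=10, X=10, X=10, V=5, I=1, I=1, I=1
10 + 10 + 10 + 5 + 1 + 1 + 1 = 38

38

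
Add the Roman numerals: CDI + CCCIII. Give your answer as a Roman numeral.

CDI = 401
CCCIII = 303
401 + 303 = 704

DCCIV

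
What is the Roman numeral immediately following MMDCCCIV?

MMDCCCIV = 2804, so the next integer is 2804 + 1 = 2805

MMDCCCV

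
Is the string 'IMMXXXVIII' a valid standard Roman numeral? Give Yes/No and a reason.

'IMMXXXVIII': Invalid subtractive combination: IM

No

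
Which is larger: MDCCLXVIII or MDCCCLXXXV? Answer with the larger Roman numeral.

MDCCLXVIII = 1768
MDCCCLXXXV = 1885
1885 is larger

MDCCCLXXXV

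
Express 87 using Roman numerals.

Convert 87 to Roman numerals:
  87 contains 1×50 (L)
  37 contains 3×10 (XXX)
  7 contains 1×5 (V)
  2 contains 2×1 (II)

LXXXVII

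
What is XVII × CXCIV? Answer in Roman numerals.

XVII = 17
CXCIV = 194
17 × 194 = 3298

MMMCCXCVIII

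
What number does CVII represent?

CVII: C=100, V=5, I=1, I=1
100 + 5 + 1 + 1 = 107

107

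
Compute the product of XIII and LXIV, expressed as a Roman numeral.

XIII = 13
LXIV = 64
13 × 64 = 832

DCCCXXXII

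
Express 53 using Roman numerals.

Convert 53 to Roman numerals:
  53 contains 1×50 (L)
  3 contains 3×1 (III)

LIII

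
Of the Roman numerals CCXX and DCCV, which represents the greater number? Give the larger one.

CCXX = 220
DCCV = 705
705 is larger

DCCV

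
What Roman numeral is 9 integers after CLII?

CLII = 152
152 + 9 = 161

CLXI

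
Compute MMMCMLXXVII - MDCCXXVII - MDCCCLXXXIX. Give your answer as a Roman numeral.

MMMCMLXXVII = 3977, MDCCXXVII = 1727, MDCCCLXXXIX = 1889
3977 - 1727 = 2250
2250 - 1889 = 361

CCCLXI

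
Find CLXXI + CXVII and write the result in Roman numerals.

CLXXI = 171
CXVII = 117
171 + 117 = 288

CCLXXXVIII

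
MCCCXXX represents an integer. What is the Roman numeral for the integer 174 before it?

MCCCXXX = 1330
1330 - 174 = 1156

MCLVI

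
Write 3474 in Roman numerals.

Convert 3474 to Roman numerals:
  3474 contains 3×1000 (MMM)
  474 contains 1×400 (CD)
  74 contains 1×50 (L)
  24 contains 2×10 (XX)
  4 contains 1×4 (IV)

MMMCDLXXIV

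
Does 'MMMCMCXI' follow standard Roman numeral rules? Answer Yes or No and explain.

'MMMCMCXI': C cannot come right after the subtractive pair CM: once C is subtracted in CM, the next symbol must be smaller than C

No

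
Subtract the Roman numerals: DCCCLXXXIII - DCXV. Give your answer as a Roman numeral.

DCCCLXXXIII = 883
DCXV = 615
883 - 615 = 268

CCLXVIII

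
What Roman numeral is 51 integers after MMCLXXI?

MMCLXXI = 2171
2171 + 51 = 2222

MMCCXXII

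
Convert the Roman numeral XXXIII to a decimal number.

XXXIII: X=10, X=10, X=10, I=1, I=1, I=1
10 + 10 + 10 + 1 + 1 + 1 = 33

33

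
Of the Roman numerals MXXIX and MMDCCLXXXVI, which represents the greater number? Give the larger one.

MXXIX = 1029
MMDCCLXXXVI = 2786
2786 is larger

MMDCCLXXXVI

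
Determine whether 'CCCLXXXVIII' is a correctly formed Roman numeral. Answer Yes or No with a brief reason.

'CCCLXXXVIII': Check the rules: uses only the symbols I, V, X, L, C, D, M; no symbol is repeated more than three times in a row; V, L and D each appear at most once; no smaller symbol precedes a larger one (values never increase from left to right). Value: C (100) + C (100) + C (100) + L (50) + X (10) + X (10) + X (10) + V (5) + I (1) + I (1) + I (1) = 388. So it is a valid standard Roman numeral.

Yes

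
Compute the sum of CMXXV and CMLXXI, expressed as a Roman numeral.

CMXXV = 925
CMLXXI = 971
925 + 971 = 1896

MDCCCXCVI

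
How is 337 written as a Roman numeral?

Convert 337 to Roman numerals:
  337 contains 3×100 (CCC)
  37 contains 3×10 (XXX)
  7 contains 1×5 (V)
  2 contains 2×1 (II)

CCCXXXVII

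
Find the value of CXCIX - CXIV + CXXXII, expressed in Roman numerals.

CXCIX = 199, CXIV = 114, CXXXII = 132
199 - 114 = 85
85 + 132 = 217

CCXVII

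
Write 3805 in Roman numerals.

Convert 3805 to Roman numerals:
  3805 contains 3×1000 (MMM)
  805 contains 1×500 (D)
  305 contains 3×100 (CCC)
  5 contains 1×5 (V)

MMMDCCCV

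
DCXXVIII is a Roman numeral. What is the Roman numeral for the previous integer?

DCXXVIII = 628; previous is 627

DCXXVII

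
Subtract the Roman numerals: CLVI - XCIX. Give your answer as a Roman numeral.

CLVI = 156
XCIX = 99
156 - 99 = 57

LVII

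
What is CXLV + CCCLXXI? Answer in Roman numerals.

CXLV = 145
CCCLXXI = 371
145 + 371 = 516

DXVI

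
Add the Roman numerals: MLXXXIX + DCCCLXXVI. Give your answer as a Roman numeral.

MLXXXIX = 1089
DCCCLXXVI = 876
1089 + 876 = 1965

MCMLXV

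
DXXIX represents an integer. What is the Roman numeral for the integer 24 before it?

DXXIX = 529
529 - 24 = 505

DV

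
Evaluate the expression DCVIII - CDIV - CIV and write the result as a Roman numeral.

DCVIII = 608, CDIV = 404, CIV = 104
608 - 404 = 204
204 - 104 = 100

C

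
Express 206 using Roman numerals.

Convert 206 to Roman numerals:
  206 contains 2×100 (CC)
  6 contains 1×5 (V)
  1 contains 1×1 (I)

CCVI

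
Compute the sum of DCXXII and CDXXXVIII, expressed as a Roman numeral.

DCXXII = 622
CDXXXVIII = 438
622 + 438 = 1060

MLX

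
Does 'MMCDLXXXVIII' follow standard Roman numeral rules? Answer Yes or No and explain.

'MMCDLXXXVIII': Check the rules: uses only the symbols I, V, X, L, C, D, M; no symbol is repeated more than three times in a row; V, L and D each appear at most once; the only place a smaller symbol precedes a larger one is the allowed subtractive pair CD, the symbol right after such a pair (if any) is smaller than the pair's first symbol, and otherwise the values never increase from left to right. Value: M (1000) + M (1000) + CD (400) + L (50) + X (10) + X (10) + X (10) + V (5) + I (1) + I (1) + I (1) = 2488. So it is a valid standard Roman numeral.

Yes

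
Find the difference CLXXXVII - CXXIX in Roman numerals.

CLXXXVII = 187
CXXIX = 129
187 - 129 = 58

LVIII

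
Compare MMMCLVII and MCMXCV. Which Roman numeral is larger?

MMMCLVII = 3157
MCMXCV = 1995
3157 is larger

MMMCLVII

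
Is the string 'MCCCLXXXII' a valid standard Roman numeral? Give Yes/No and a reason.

'MCCCLXXXII': Check the rules: uses only the symbols I, V, X, L, C, D, M; no symbol is repeated more than three times in a row; V, L and D each appear at most once; no smaller symbol precedes a larger one (values never increase from left to right). Value: M (1000) + C (100) + C (100) + C (100) + L (50) + X (10) + X (10) + X (10) + I (1) + I (1) = 1382. So it is a valid standard Roman numeral.

Yes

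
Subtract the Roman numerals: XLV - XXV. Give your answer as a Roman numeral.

XLV = 45
XXV = 25
45 - 25 = 20

XX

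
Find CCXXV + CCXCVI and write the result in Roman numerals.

CCXXV = 225
CCXCVI = 296
225 + 296 = 521

DXXI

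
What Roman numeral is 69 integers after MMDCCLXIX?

MMDCCLXIX = 2769
2769 + 69 = 2838

MMDCCCXXXVIII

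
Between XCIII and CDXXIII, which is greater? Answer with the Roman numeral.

XCIII = 93
CDXXIII = 423
423 is larger

CDXXIII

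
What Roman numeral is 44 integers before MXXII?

MXXII = 1022
1022 - 44 = 978

CMLXXVIII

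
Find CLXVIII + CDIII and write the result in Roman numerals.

CLXVIII = 168
CDIII = 403
168 + 403 = 571

DLXXI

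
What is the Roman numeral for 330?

Convert 330 to Roman numerals:
  330 contains 3×100 (CCC)
  30 contains 3×10 (XXX)

CCCXXX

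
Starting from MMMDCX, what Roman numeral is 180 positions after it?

MMMDCX = 3610
3610 + 180 = 3790

MMMDCCXC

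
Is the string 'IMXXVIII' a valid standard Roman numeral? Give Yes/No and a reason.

'IMXXVIII': Invalid subtractive combination: IM

No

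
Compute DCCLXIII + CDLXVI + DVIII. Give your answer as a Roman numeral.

DCCLXIII = 763, CDLXVI = 466, DVIII = 508
763 + 466 = 1229
1229 + 508 = 1737

MDCCXXXVII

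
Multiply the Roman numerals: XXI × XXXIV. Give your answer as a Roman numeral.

XXI = 21
XXXIV = 34
21 × 34 = 714

DCCXIV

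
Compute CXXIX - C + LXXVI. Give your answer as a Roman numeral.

CXXIX = 129, C = 100, LXXVI = 76
129 - 100 = 29
29 + 76 = 105

CV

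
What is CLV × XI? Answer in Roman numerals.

CLV = 155
XI = 11
155 × 11 = 1705

MDCCV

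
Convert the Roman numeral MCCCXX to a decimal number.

MCCCXX: M=1000, C=100, C=100, C=100, X=10, X=10
1000 + 100 + 100 + 100 + 10 + 10 = 1320

1320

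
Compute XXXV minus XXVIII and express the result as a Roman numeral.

XXXV = 35
XXVIII = 28
35 - 28 = 7

VII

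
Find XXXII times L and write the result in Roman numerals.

XXXII = 32
L = 50
32 × 50 = 1600

MDC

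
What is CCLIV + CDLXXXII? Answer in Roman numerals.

CCLIV = 254
CDLXXXII = 482
254 + 482 = 736

DCCXXXVI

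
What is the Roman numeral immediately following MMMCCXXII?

MMMCCXXII = 3222; next is 3223

MMMCCXXIII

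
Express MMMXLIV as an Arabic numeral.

MMMXLIV: M=1000, M=1000, M=1000, XL=40, IV=4
1000 + 1000 + 1000 + 40 + 4 = 3044

3044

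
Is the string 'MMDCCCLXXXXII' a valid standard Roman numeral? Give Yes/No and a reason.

'MMDCCCLXXXXII': More than 3 consecutive X's

No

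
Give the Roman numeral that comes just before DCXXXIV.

DCXXXIV = 634; previous is 633

DCXXXIII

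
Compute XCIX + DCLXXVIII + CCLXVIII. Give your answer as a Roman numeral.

XCIX = 99, DCLXXVIII = 678, CCLXVIII = 268
99 + 678 = 777
777 + 268 = 1045

MXLV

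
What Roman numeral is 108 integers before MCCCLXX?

MCCCLXX = 1370
1370 - 108 = 1262

MCCLXII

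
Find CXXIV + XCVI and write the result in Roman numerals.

CXXIV = 124
XCVI = 96
124 + 96 = 220

CCXX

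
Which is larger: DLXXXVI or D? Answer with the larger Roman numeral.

DLXXXVI = 586
D = 500
586 is larger

DLXXXVI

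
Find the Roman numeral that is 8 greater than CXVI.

CXVI = 116
116 + 8 = 124

CXXIV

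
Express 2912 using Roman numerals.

Convert 2912 to Roman numerals:
  2912 contains 2×1000 (MM)
  912 contains 1×900 (CM)
  12 contains 1×10 (X)
  2 contains 2×1 (II)

MMCMXII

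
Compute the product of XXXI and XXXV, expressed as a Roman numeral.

XXXI = 31
XXXV = 35
31 × 35 = 1085

MLXXXV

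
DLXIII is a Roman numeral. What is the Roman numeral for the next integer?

DLXIII = 563, so the next integer is 563 + 1 = 564

DLXIV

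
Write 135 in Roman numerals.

Convert 135 to Roman numerals:
  135 contains 1×100 (C)
  35 contains 3×10 (XXX)
  5 contains 1×5 (V)

CXXXV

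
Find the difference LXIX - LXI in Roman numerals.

LXIX = 69
LXI = 61
69 - 61 = 8

VIII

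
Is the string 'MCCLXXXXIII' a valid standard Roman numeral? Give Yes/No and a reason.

'MCCLXXXXIII': More than 3 consecutive X's

No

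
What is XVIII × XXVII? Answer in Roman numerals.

XVIII = 18
XXVII = 27
18 × 27 = 486

CDLXXXVI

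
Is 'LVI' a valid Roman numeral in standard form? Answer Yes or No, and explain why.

'LVI': Check the rules: uses only the symbols I, V, X, L, C, D, M; no symbol is repeated more than three times in a row; V, L and D each appear at most once; no smaller symbol precedes a larger one (values never increase from left to right). Value: L (50) + V (5) + I (1) = 56. So it is a valid standard Roman numeral.

Yes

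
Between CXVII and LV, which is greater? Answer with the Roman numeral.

CXVII = 117
LV = 55
117 is larger

CXVII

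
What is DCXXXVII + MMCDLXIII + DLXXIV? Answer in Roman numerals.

DCXXXVII = 637, MMCDLXIII = 2463, DLXXIV = 574
637 + 2463 = 3100
3100 + 574 = 3674

MMMDCLXXIV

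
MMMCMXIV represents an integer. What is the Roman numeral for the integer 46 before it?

MMMCMXIV = 3914
3914 - 46 = 3868

MMMDCCCLXVIII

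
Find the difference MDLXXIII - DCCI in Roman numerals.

MDLXXIII = 1573
DCCI = 701
1573 - 701 = 872

DCCCLXXII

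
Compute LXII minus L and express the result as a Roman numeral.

LXII = 62
L = 50
62 - 50 = 12

XII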